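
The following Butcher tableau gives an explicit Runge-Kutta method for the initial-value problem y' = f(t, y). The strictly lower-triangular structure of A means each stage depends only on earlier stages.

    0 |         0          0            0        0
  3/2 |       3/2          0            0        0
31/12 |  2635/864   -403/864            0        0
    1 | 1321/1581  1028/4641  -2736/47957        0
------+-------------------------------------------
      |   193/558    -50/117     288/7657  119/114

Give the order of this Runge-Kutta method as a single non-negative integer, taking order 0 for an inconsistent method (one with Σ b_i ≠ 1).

4

b = (193/558, -50/117, 288/7657, 119/114)
c = (0, 3/2, 31/12, 1)
Ac = (0, 0, -403/576, 22/119)
Σ b_i: 193/558·1 + (-50/117)·1 + 288/7657·1 + 119/114·1 = 1 ✓
b·c: (-50/117)·3/2 + 288/7657·31/12 + 119/114·1 = 1/2 ✓
b·c²: (-50/117)·9/4 + 288/7657·961/144 + 119/114·1 = 1/3 ✓
b·Ac: 288/7657·(-403/576) + 119/114·22/119 = 1/6 ✓
b·c³: (-50/117)·27/8 + 288/7657·29791/1728 + 119/114·1 = 1/4 ✓
b·(c∘Ac): 288/7657·(-12493/6912) + 119/114·22/119 = 1/8 ✓
b·Ac²: 288/7657·(-403/384) + 119/114·2/17 = 1/12 ✓
b·A²c: 119/114·19/476 = 1/24 ✓; 4 stages ⇒ order 4.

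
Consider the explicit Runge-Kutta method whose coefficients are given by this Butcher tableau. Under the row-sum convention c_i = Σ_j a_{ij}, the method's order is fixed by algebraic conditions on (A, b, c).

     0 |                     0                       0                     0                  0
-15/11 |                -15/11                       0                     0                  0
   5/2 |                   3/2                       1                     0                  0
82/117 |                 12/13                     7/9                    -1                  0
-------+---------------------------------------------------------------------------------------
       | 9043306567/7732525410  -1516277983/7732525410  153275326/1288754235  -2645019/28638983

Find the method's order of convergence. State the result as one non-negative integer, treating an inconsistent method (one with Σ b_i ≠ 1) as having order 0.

3

b = (9043306567/7732525410, -1516277983/7732525410, 153275326/1288754235, -2645019/28638983)
c = (0, -15/11, 5/2, 82/117)
Ac = (0, 0, -15/11, -235/66)
Σ b_i: 9043306567/7732525410·1 + (-1516277983/7732525410)·1 + 153275326/1288754235·1 + (-2645019/28638983)·1 = 1 ✓
b·c: (-1516277983/7732525410)·(-15/11) + 153275326/1288754235·5/2 + (-2645019/28638983)·82/117 = 1/2 ✓
b·c²: (-1516277983/7732525410)·225/121 + 153275326/1288754235·25/4 + (-2645019/28638983)·6724/13689 = 1/3 ✓
b·Ac: 153275326/1288754235·(-15/11) + (-2645019/28638983)·(-235/66) = 1/6 ✓
b·c³: (-1516277983/7732525410)·(-3375/1331) + 153275326/1288754235·125/8 + (-2645019/28638983)·551368/1601613 = 3083397224087/1326901360356 ≠ 1/4 ⇒ order 3.
b·(c∘Ac): 153275326/1288754235·(-75/22) + (-2645019/28638983)·(-9635/3861) = -55123290/315028813 ≠ 1/8
b·Ac²: 153275326/1288754235·225/121 + (-2645019/28638983)·(-2325/484) = 837743245/1260115252 ≠ 1/12
b·A²c: (-2645019/28638983)·15/11 = -39675285/315028813 ≠ 1/24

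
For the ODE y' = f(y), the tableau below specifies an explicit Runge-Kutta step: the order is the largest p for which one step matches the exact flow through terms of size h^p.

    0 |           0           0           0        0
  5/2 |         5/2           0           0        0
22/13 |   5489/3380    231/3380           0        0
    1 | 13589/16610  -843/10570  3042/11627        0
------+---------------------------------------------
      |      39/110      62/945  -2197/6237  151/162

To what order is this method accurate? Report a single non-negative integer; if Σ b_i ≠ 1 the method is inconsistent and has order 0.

4

b = (39/110, 62/945, -2197/6237, 151/162)
c = (0, 5/2, 22/13, 1)
Ac = (0, 0, 231/1352, 147/604)
Σ b_i: 39/110·1 + 62/945·1 + (-2197/6237)·1 + 151/162·1 = 1 ✓
b·c: 62/945·5/2 + (-2197/6237)·22/13 + 151/162·1 = 1/2 ✓
b·c²: 62/945·25/4 + (-2197/6237)·484/169 + 151/162·1 = 1/3 ✓
b·Ac: (-2197/6237)·231/1352 + 151/162·147/604 = 1/6 ✓
b·c³: 62/945·125/8 + (-2197/6237)·10648/2197 + 151/162·1 = 1/4 ✓
b·(c∘Ac): (-2197/6237)·2541/8788 + 151/162·147/604 = 1/8 ✓
b·Ac²: (-2197/6237)·1155/2704 + 151/162·303/1208 = 1/12 ✓
b·A²c: 151/162·27/604 = 1/24 ✓; 4 stages ⇒ order 4.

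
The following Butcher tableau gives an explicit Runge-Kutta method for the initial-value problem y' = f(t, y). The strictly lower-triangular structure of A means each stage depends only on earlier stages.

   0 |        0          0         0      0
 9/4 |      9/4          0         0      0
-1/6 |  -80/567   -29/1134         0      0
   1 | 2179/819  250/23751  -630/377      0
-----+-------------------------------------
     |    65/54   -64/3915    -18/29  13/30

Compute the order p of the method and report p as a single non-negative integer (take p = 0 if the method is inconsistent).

4

b = (65/54, -64/3915, -18/29, 13/30)
c = (0, 9/4, -1/6, 1)
Ac = (0, 0, -29/504, 55/182)
Σ b_i: 65/54·1 + (-64/3915)·1 + (-18/29)·1 + 13/30·1 = 1 ✓
b·c: (-64/3915)·9/4 + (-18/29)·(-1/6) + 13/30·1 = 1/2 ✓
b·c²: (-64/3915)·81/16 + (-18/29)·1/36 + 13/30·1 = 1/3 ✓
b·Ac: (-18/29)·(-29/504) + 13/30·55/182 = 1/6 ✓
b·c³: (-64/3915)·729/64 + (-18/29)·(-1/216) + 13/30·1 = 1/4 ✓
b·(c∘Ac): (-18/29)·29/3024 + 13/30·55/182 = 1/8 ✓
b·Ac²: (-18/29)·(-29/224) + 13/30·5/728 = 1/12 ✓
b·A²c: 13/30·5/52 = 1/24 ✓; 4 stages ⇒ order 4.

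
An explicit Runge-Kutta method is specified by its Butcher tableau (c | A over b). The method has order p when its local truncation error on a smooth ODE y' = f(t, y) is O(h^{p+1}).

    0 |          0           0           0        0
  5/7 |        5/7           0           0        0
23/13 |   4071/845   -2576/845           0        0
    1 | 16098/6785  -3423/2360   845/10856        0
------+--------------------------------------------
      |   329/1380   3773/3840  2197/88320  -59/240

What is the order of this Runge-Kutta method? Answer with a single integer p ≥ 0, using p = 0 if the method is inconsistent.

4

b = (329/1380, 3773/3840, 2197/88320, -59/240)
c = (0, 5/7, 23/13, 1)
Ac = (0, 0, -368/169, -53/59)
Σ b_i: 329/1380·1 + 3773/3840·1 + 2197/88320·1 + (-59/240)·1 = 1 ✓
b·c: 3773/3840·5/7 + 2197/88320·23/13 + (-59/240)·1 = 1/2 ✓
b·c²: 3773/3840·25/49 + 2197/88320·529/169 + (-59/240)·1 = 1/3 ✓
b·Ac: 2197/88320·(-368/169) + (-59/240)·(-53/59) = 1/6 ✓
b·c³: 3773/3840·125/343 + 2197/88320·12167/2197 + (-59/240)·1 = 1/4 ✓
b·(c∘Ac): 2197/88320·(-8464/2197) + (-59/240)·(-53/59) = 1/8 ✓
b·Ac²: 2197/88320·(-1840/1183) + (-59/240)·(-205/413) = 1/12 ✓
b·A²c: (-59/240)·(-10/59) = 1/24 ✓; 4 stages ⇒ order 4.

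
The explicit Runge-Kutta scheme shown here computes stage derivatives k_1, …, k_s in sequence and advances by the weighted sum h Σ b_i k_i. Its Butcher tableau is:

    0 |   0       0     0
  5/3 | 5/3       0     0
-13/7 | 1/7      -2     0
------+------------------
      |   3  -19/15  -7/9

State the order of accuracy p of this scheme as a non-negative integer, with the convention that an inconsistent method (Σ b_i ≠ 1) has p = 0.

b = (3, -19/15, -7/9)
c = (0, 5/3, -13/7)
Ac = (0, 0, -10/3)
Σ b_i: 3·1 + (-19/15)·1 + (-7/9)·1 = 43/45 ≠ 1 ⇒ order 0.

0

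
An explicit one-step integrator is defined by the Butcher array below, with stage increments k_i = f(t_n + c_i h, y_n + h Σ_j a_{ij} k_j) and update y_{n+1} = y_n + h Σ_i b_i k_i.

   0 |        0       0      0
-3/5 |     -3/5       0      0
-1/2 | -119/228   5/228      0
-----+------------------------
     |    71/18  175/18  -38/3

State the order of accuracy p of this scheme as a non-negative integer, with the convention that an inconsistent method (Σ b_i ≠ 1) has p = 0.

b = (71/18, 175/18, -38/3)
c = (0, -3/5, -1/2)
Ac = (0, 0, -1/76)
Σ b_i: 71/18·1 + 175/18·1 + (-38/3)·1 = 1 ✓
b·c: 175/18·(-3/5) + (-38/3)·(-1/2) = 1/2 ✓
b·c²: 175/18·9/25 + (-38/3)·1/4 = 1/3 ✓
b·Ac: (-38/3)·(-1/76) = 1/6 ✓; 3 stages ⇒ order 3.

3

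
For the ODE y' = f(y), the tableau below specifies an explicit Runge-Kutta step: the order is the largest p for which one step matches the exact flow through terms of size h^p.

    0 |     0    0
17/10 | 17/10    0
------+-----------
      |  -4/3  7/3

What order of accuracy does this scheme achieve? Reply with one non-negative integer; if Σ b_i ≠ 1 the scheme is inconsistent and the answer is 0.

b = (-4/3, 7/3)
c = (0, 17/10)
Σ b_i: (-4/3)·1 + 7/3·1 = 1 ✓
b·c: 7/3·17/10 = 119/30 ≠ 1/2 ⇒ order 1.

1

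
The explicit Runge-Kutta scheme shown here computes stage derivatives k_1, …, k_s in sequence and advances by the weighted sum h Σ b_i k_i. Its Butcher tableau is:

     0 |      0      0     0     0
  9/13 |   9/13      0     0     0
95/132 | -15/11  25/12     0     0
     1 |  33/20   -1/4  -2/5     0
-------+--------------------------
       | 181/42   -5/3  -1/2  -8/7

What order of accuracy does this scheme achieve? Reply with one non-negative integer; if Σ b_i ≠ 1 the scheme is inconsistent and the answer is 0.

1

b = (181/42, -5/3, -1/2, -8/7)
c = (0, 9/13, 95/132, 1)
Ac = (0, 0, 75/52, -791/1716)
Σ b_i: 181/42·1 + (-5/3)·1 + (-1/2)·1 + (-8/7)·1 = 1 ✓
b·c: (-5/3)·9/13 + (-1/2)·95/132 + (-8/7)·1 = -63821/24024 ≠ 1/2 ⇒ order 1.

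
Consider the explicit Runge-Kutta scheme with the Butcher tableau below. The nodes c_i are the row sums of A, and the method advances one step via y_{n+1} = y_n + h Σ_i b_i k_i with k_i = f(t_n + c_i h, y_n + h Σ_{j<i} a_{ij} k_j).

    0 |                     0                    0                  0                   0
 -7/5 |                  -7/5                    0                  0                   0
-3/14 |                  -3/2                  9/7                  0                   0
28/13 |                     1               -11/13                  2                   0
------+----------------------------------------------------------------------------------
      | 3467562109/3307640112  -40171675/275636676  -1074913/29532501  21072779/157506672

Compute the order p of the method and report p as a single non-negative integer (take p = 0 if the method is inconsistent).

3

b = (3467562109/3307640112, -40171675/275636676, -1074913/29532501, 21072779/157506672)
c = (0, -7/5, -3/14, 28/13)
Ac = (0, 0, -9/5, 344/455)
Σ b_i: 3467562109/3307640112·1 + (-40171675/275636676)·1 + (-1074913/29532501)·1 + 21072779/157506672·1 = 1 ✓
b·c: (-40171675/275636676)·(-7/5) + (-1074913/29532501)·(-3/14) + 21072779/157506672·28/13 = 1/2 ✓
b·c²: (-40171675/275636676)·49/25 + (-1074913/29532501)·9/196 + 21072779/157506672·784/169 = 1/3 ✓
b·Ac: (-1074913/29532501)·(-9/5) + 21072779/157506672·344/455 = 1/6 ✓
b·c³: (-40171675/275636676)·(-343/125) + (-1074913/29532501)·(-27/2744) + 21072779/157506672·21952/2197 = 62244167611/35832767880 ≠ 1/4 ⇒ order 3.
b·(c∘Ac): (-1074913/29532501)·27/70 + 21072779/157506672·1376/845 = 20064821/98441670 ≠ 1/8
b·Ac²: (-1074913/29532501)·63/25 + 21072779/157506672·(-49897/31850) = -3322197829/11025467040 ≠ 1/12
b·A²c: 21072779/157506672·(-18/5) = -63218337/131255560 ≠ 1/24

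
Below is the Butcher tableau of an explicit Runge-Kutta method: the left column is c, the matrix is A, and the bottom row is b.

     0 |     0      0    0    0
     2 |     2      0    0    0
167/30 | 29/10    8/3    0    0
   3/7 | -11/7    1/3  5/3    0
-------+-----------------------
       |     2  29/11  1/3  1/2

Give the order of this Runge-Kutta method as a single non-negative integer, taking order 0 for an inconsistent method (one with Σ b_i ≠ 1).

0

b = (2, 29/11, 1/3, 1/2)
c = (0, 2, 167/30, 3/7)
Ac = (0, 0, 16/3, 179/18)
Σ b_i: 2·1 + 29/11·1 + 1/3·1 + 1/2·1 = 361/66 ≠ 1 ⇒ order 0.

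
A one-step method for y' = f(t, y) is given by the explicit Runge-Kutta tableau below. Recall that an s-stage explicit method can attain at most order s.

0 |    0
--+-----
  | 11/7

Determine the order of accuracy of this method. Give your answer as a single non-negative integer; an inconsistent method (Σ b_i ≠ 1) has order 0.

0

b = (11/7)
c = (0)
Σ b_i: 11/7·1 = 11/7 ≠ 1 ⇒ order 0.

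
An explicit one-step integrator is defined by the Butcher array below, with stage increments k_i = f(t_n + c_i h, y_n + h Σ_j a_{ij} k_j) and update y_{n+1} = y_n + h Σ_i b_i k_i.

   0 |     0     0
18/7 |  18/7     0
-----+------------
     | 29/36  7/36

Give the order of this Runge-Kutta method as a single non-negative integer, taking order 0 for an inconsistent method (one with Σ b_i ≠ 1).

b = (29/36, 7/36)
c = (0, 18/7)
Σ b_i: 29/36·1 + 7/36·1 = 1 ✓
b·c: 7/36·18/7 = 1/2 ✓; 2 stages ⇒ order 2.

2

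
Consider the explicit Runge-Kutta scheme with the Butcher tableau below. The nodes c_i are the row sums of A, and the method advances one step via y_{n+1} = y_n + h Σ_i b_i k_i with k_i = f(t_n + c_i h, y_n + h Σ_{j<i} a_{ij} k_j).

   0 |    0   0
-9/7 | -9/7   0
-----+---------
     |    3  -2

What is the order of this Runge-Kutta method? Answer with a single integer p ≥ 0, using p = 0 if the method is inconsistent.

1

b = (3, -2)
c = (0, -9/7)
Σ b_i: 3·1 + (-2)·1 = 1 ✓
b·c: (-2)·(-9/7) = 18/7 ≠ 1/2 ⇒ order 1.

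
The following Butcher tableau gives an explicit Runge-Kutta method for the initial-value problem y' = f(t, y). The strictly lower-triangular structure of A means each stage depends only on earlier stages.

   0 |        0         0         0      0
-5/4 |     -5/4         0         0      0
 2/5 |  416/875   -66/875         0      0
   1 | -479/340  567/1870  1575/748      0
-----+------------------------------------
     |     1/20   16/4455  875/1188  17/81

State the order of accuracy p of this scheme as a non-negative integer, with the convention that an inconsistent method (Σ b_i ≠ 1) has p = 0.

4

b = (1/20, 16/4455, 875/1188, 17/81)
c = (0, -5/4, 2/5, 1)
Ac = (0, 0, 33/350, 63/136)
Σ b_i: 1/20·1 + 16/4455·1 + 875/1188·1 + 17/81·1 = 1 ✓
b·c: 16/4455·(-5/4) + 875/1188·2/5 + 17/81·1 = 1/2 ✓
b·c²: 16/4455·25/16 + 875/1188·4/25 + 17/81·1 = 1/3 ✓
b·Ac: 875/1188·33/350 + 17/81·63/136 = 1/6 ✓
b·c³: 16/4455·(-125/64) + 875/1188·8/125 + 17/81·1 = 1/4 ✓
b·(c∘Ac): 875/1188·33/875 + 17/81·63/136 = 1/8 ✓
b·Ac²: 875/1188·(-33/280) + 17/81·441/544 = 1/12 ✓
b·A²c: 17/81·27/136 = 1/24 ✓; 4 stages ⇒ order 4.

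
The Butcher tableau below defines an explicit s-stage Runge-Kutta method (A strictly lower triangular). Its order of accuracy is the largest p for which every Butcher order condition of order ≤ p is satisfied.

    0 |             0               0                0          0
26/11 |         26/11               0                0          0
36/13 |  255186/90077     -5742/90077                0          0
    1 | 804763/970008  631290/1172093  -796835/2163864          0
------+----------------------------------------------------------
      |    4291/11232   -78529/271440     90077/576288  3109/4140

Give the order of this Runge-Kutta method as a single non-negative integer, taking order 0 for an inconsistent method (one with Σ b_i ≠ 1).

b = (4291/11232, -78529/271440, 90077/576288, 3109/4140)
c = (0, 26/11, 36/13, 1)
Ac = (0, 0, -1044/6929, 1575/6218)
Σ b_i: 4291/11232·1 + (-78529/271440)·1 + 90077/576288·1 + 3109/4140·1 = 1 ✓
b·c: (-78529/271440)·26/11 + 90077/576288·36/13 + 3109/4140·1 = 1/2 ✓
b·c²: (-78529/271440)·676/121 + 90077/576288·1296/169 + 3109/4140·1 = 1/3 ✓
b·Ac: 90077/576288·(-1044/6929) + 3109/4140·1575/6218 = 1/6 ✓
b·c³: (-78529/271440)·17576/1331 + 90077/576288·46656/2197 + 3109/4140·1 = 1/4 ✓
b·(c∘Ac): 90077/576288·(-37584/90077) + 3109/4140·1575/6218 = 1/8 ✓
b·Ac²: 90077/576288·(-2088/5863) + 3109/4140·6330/34199 = 1/12 ✓
b·A²c: 3109/4140·345/6218 = 1/24 ✓; 4 stages ⇒ order 4.

4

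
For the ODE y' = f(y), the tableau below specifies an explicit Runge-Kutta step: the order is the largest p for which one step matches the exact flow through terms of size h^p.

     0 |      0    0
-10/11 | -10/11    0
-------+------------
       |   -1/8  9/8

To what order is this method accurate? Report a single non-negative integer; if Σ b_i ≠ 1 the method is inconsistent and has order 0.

1

b = (-1/8, 9/8)
c = (0, -10/11)
Σ b_i: (-1/8)·1 + 9/8·1 = 1 ✓
b·c: 9/8·(-10/11) = -45/44 ≠ 1/2 ⇒ order 1.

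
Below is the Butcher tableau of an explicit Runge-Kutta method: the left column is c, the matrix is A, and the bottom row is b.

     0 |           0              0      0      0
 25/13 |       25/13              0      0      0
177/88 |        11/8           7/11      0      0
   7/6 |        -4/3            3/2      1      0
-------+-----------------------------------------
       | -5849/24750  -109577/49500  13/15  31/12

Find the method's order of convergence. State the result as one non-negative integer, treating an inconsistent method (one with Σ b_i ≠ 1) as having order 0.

2

b = (-5849/24750, -109577/49500, 13/15, 31/12)
c = (0, 25/13, 177/88, 7/6)
Ac = (0, 0, 175/143, 5601/1144)
Σ b_i: (-5849/24750)·1 + (-109577/49500)·1 + 13/15·1 + 31/12·1 = 1 ✓
b·c: (-109577/49500)·25/13 + 13/15·177/88 + 31/12·7/6 = 1/2 ✓
b·c²: (-109577/49500)·625/169 + 13/15·31329/7744 + 31/12·49/36 = -15823651/13590720 ≠ 1/3 ⇒ order 2.
b·Ac: 13/15·175/143 + 31/12·5601/1144 = 188191/13728 ≠ 1/6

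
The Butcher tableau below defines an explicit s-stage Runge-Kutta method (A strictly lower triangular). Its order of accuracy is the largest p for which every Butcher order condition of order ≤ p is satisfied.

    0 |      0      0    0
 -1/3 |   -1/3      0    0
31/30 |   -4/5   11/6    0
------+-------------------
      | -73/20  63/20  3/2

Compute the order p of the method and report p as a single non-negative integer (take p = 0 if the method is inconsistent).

b = (-73/20, 63/20, 3/2)
c = (0, -1/3, 31/30)
Ac = (0, 0, -11/18)
Σ b_i: (-73/20)·1 + 63/20·1 + 3/2·1 = 1 ✓
b·c: 63/20·(-1/3) + 3/2·31/30 = 1/2 ✓
b·c²: 63/20·1/9 + 3/2·961/900 = 1171/600 ≠ 1/3 ⇒ order 2.
b·Ac: 3/2·(-11/18) = -11/12 ≠ 1/6

2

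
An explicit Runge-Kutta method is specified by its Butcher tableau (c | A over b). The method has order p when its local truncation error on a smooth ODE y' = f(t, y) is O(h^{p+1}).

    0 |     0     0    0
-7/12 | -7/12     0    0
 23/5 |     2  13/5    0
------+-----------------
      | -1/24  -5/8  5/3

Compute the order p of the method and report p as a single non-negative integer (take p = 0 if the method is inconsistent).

b = (-1/24, -5/8, 5/3)
c = (0, -7/12, 23/5)
Ac = (0, 0, -91/60)
Σ b_i: (-1/24)·1 + (-5/8)·1 + 5/3·1 = 1 ✓
b·c: (-5/8)·(-7/12) + 5/3·23/5 = 257/32 ≠ 1/2 ⇒ order 1.

1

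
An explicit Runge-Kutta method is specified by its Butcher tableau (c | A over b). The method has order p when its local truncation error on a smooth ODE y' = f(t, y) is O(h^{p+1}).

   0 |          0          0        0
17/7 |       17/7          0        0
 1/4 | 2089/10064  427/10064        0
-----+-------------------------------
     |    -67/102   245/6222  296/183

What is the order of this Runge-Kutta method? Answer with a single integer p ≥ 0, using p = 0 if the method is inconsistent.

3

b = (-67/102, 245/6222, 296/183)
c = (0, 17/7, 1/4)
Ac = (0, 0, 61/592)
Σ b_i: (-67/102)·1 + 245/6222·1 + 296/183·1 = 1 ✓
b·c: 245/6222·17/7 + 296/183·1/4 = 1/2 ✓
b·c²: 245/6222·289/49 + 296/183·1/16 = 1/3 ✓
b·Ac: 296/183·61/592 = 1/6 ✓; 3 stages ⇒ order 3.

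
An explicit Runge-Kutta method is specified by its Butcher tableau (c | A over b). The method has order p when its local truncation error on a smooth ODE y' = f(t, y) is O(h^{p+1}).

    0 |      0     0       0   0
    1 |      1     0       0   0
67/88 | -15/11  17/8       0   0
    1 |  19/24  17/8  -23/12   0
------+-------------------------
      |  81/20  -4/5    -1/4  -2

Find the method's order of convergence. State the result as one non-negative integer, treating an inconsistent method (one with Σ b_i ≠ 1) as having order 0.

b = (81/20, -4/5, -1/4, -2)
c = (0, 1, 67/88, 1)
Ac = (0, 0, 17/8, 703/1056)
Σ b_i: 81/20·1 + (-4/5)·1 + (-1/4)·1 + (-2)·1 = 1 ✓
b·c: (-4/5)·1 + (-1/4)·67/88 + (-2)·1 = -5263/1760 ≠ 1/2 ⇒ order 1.

1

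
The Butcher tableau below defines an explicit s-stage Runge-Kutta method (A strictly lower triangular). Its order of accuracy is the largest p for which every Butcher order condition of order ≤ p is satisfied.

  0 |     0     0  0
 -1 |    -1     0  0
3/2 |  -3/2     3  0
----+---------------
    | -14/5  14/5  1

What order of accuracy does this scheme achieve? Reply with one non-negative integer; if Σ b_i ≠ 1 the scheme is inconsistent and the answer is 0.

1

b = (-14/5, 14/5, 1)
c = (0, -1, 3/2)
Ac = (0, 0, -3)
Σ b_i: (-14/5)·1 + 14/5·1 + 1·1 = 1 ✓
b·c: 14/5·(-1) + 1·3/2 = -13/10 ≠ 1/2 ⇒ order 1.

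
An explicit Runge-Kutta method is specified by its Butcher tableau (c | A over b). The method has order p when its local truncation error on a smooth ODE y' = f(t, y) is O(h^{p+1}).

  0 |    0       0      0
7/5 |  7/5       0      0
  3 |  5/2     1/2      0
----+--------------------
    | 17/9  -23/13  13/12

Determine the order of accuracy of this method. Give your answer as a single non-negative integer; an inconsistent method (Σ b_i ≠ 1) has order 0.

b = (17/9, -23/13, 13/12)
c = (0, 7/5, 3)
Ac = (0, 0, 7/10)
Σ b_i: 17/9·1 + (-23/13)·1 + 13/12·1 = 563/468 ≠ 1 ⇒ order 0.

0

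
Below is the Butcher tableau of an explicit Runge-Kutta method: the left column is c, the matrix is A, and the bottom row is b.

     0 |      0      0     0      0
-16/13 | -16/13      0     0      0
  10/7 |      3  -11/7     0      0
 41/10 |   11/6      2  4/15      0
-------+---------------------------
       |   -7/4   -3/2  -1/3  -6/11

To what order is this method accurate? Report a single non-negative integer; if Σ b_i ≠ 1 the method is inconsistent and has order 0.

0

b = (-7/4, -3/2, -1/3, -6/11)
c = (0, -16/13, 10/7, 41/10)
Ac = (0, 0, 176/91, -568/273)
Σ b_i: (-7/4)·1 + (-3/2)·1 + (-1/3)·1 + (-6/11)·1 = -545/132 ≠ 1 ⇒ order 0.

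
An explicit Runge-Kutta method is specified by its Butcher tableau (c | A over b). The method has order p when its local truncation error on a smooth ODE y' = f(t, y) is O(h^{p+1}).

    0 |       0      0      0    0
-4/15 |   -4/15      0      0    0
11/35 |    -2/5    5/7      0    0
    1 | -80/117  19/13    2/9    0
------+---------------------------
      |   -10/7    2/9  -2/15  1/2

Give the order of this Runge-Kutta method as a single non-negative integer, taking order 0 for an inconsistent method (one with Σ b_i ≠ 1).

0

b = (-10/7, 2/9, -2/15, 1/2)
c = (0, -4/15, 11/35, 1)
Ac = (0, 0, -4/21, -262/819)
Σ b_i: (-10/7)·1 + 2/9·1 + (-2/15)·1 + 1/2·1 = -529/630 ≠ 1 ⇒ order 0.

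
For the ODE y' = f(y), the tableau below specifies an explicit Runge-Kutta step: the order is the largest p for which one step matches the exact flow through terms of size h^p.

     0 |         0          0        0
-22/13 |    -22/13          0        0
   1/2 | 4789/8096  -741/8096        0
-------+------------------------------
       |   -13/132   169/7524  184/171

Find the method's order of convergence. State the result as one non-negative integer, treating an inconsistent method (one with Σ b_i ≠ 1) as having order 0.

3

b = (-13/132, 169/7524, 184/171)
c = (0, -22/13, 1/2)
Ac = (0, 0, 57/368)
Σ b_i: (-13/132)·1 + 169/7524·1 + 184/171·1 = 1 ✓
b·c: 169/7524·(-22/13) + 184/171·1/2 = 1/2 ✓
b·c²: 169/7524·484/169 + 184/171·1/4 = 1/3 ✓
b·Ac: 184/171·57/368 = 1/6 ✓; 3 stages ⇒ order 3.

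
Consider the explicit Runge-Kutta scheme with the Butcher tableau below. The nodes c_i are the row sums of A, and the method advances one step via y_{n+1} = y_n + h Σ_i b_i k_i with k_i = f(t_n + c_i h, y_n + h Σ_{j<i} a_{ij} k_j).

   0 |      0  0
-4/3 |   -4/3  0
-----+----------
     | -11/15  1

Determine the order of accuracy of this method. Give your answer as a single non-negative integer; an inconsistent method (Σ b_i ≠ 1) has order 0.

b = (-11/15, 1)
c = (0, -4/3)
Σ b_i: (-11/15)·1 + 1·1 = 4/15 ≠ 1 ⇒ order 0.

0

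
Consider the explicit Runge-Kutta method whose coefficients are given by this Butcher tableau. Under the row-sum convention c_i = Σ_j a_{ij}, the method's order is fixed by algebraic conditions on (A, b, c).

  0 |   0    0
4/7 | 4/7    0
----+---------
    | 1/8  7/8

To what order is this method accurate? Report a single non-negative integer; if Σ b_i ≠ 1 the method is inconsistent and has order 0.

b = (1/8, 7/8)
c = (0, 4/7)
Σ b_i: 1/8·1 + 7/8·1 = 1 ✓
b·c: 7/8·4/7 = 1/2 ✓; 2 stages ⇒ order 2.

2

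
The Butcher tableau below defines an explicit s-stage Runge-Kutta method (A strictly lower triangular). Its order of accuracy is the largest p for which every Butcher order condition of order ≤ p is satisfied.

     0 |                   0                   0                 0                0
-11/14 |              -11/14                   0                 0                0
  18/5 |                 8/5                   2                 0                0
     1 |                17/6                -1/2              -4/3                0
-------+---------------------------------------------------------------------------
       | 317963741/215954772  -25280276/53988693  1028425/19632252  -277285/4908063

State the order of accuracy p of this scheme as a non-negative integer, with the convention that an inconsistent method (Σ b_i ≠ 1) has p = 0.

b = (317963741/215954772, -25280276/53988693, 1028425/19632252, -277285/4908063)
c = (0, -11/14, 18/5, 1)
Ac = (0, 0, -11/7, -617/140)
Σ b_i: 317963741/215954772·1 + (-25280276/53988693)·1 + 1028425/19632252·1 + (-277285/4908063)·1 = 1 ✓
b·c: (-25280276/53988693)·(-11/14) + 1028425/19632252·18/5 + (-277285/4908063)·1 = 1/2 ✓
b·c²: (-25280276/53988693)·121/196 + 1028425/19632252·324/25 + (-277285/4908063)·1 = 1/3 ✓
b·Ac: 1028425/19632252·(-11/7) + (-277285/4908063)·(-617/140) = 1/6 ✓
b·c³: (-25280276/53988693)·(-1331/2744) + 1028425/19632252·5832/125 + (-277285/4908063)·1 = 299437333/114521470 ≠ 1/4 ⇒ order 3.
b·(c∘Ac): 1028425/19632252·(-198/35) + (-277285/4908063)·(-617/140) = -6508661/137425764 ≠ 1/8
b·Ac²: 1028425/19632252·121/98 + (-277285/4908063)·(-172369/9800) = 727233197/687128820 ≠ 1/12
b·A²c: (-277285/4908063)·44/21 = -12200540/103069323 ≠ 1/24

3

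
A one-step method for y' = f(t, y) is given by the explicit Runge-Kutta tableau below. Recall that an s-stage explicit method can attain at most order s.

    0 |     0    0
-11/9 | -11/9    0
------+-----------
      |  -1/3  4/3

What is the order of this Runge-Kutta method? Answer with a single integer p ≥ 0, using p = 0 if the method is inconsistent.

1

b = (-1/3, 4/3)
c = (0, -11/9)
Σ b_i: (-1/3)·1 + 4/3·1 = 1 ✓
b·c: 4/3·(-11/9) = -44/27 ≠ 1/2 ⇒ order 1.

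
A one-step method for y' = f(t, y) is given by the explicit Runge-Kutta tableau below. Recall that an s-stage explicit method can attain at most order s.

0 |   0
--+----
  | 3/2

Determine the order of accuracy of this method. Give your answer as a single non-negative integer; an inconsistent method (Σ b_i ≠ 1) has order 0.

0

b = (3/2)
c = (0)
Σ b_i: 3/2·1 = 3/2 ≠ 1 ⇒ order 0.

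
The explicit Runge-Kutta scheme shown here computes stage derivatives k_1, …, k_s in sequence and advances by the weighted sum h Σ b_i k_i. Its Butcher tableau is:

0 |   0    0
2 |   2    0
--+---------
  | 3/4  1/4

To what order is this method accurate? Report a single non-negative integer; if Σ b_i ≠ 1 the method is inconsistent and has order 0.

2

b = (3/4, 1/4)
c = (0, 2)
Σ b_i: 3/4·1 + 1/4·1 = 1 ✓
b·c: 1/4·2 = 1/2 ✓; 2 stages ⇒ order 2.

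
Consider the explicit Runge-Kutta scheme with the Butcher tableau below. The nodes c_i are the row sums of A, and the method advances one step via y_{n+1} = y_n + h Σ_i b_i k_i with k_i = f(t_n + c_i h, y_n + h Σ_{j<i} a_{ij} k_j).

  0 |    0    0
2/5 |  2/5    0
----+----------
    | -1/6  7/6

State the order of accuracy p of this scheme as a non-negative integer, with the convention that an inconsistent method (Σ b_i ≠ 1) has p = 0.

1

b = (-1/6, 7/6)
c = (0, 2/5)
Σ b_i: (-1/6)·1 + 7/6·1 = 1 ✓
b·c: 7/6·2/5 = 7/15 ≠ 1/2 ⇒ order 1.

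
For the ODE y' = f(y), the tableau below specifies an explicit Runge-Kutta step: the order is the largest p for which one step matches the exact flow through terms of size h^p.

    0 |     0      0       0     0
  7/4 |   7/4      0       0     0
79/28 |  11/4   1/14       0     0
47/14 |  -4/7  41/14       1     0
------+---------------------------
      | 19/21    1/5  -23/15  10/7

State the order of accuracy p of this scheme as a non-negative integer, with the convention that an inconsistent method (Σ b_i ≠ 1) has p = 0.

1

b = (19/21, 1/5, -23/15, 10/7)
c = (0, 7/4, 79/28, 47/14)
Ac = (0, 0, 1/8, 445/56)
Σ b_i: 19/21·1 + 1/5·1 + (-23/15)·1 + 10/7·1 = 1 ✓
b·c: 1/5·7/4 + (-23/15)·79/28 + 10/7·47/14 = 241/294 ≠ 1/2 ⇒ order 1.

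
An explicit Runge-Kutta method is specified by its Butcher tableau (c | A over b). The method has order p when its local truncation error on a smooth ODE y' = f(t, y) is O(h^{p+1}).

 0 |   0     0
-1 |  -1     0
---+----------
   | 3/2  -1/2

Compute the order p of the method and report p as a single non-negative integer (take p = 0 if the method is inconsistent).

b = (3/2, -1/2)
c = (0, -1)
Σ b_i: 3/2·1 + (-1/2)·1 = 1 ✓
b·c: (-1/2)·(-1) = 1/2 ✓; 2 stages ⇒ order 2.

2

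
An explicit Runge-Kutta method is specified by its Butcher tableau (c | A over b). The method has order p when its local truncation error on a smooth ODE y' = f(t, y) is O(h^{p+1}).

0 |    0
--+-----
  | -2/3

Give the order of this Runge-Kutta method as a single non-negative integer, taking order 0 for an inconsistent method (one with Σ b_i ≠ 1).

b = (-2/3)
c = (0)
Σ b_i: (-2/3)·1 = -2/3 ≠ 1 ⇒ order 0.

0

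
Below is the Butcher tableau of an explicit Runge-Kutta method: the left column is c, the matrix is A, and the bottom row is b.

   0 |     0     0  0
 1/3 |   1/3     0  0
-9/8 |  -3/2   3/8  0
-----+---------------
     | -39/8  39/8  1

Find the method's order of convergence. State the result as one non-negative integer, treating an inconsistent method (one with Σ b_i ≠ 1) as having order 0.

b = (-39/8, 39/8, 1)
c = (0, 1/3, -9/8)
Ac = (0, 0, 1/8)
Σ b_i: (-39/8)·1 + 39/8·1 + 1·1 = 1 ✓
b·c: 39/8·1/3 + 1·(-9/8) = 1/2 ✓
b·c²: 39/8·1/9 + 1·81/64 = 347/192 ≠ 1/3 ⇒ order 2.
b·Ac: 1·1/8 = 1/8 ≠ 1/6

2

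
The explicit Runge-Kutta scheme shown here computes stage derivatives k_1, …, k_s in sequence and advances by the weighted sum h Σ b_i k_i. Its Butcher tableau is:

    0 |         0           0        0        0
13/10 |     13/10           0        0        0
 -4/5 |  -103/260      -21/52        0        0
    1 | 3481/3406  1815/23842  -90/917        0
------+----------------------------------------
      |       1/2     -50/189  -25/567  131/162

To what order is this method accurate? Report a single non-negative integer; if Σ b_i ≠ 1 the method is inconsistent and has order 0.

4

b = (1/2, -50/189, -25/567, 131/162)
c = (0, 13/10, -4/5, 1)
Ac = (0, 0, -21/40, 93/524)
Σ b_i: 1/2·1 + (-50/189)·1 + (-25/567)·1 + 131/162·1 = 1 ✓
b·c: (-50/189)·13/10 + (-25/567)·(-4/5) + 131/162·1 = 1/2 ✓
b·c²: (-50/189)·169/100 + (-25/567)·16/25 + 131/162·1 = 1/3 ✓
b·Ac: (-25/567)·(-21/40) + 131/162·93/524 = 1/6 ✓
b·c³: (-50/189)·2197/1000 + (-25/567)·(-64/125) + 131/162·1 = 1/4 ✓
b·(c∘Ac): (-25/567)·21/50 + 131/162·93/524 = 1/8 ✓
b·Ac²: (-25/567)·(-273/400) + 131/162·69/1048 = 1/12 ✓
b·A²c: 131/162·27/524 = 1/24 ✓; 4 stages ⇒ order 4.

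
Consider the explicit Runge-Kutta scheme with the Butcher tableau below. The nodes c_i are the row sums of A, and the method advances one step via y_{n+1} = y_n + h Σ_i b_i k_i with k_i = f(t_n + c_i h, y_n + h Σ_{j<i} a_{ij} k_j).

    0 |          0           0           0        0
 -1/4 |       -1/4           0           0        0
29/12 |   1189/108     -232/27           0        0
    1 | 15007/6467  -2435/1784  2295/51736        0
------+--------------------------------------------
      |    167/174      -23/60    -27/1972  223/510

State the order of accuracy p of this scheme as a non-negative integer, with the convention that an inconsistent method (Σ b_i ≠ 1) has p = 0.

4

b = (167/174, -23/60, -27/1972, 223/510)
c = (0, -1/4, 29/12, 1)
Ac = (0, 0, 58/27, 100/223)
Σ b_i: 167/174·1 + (-23/60)·1 + (-27/1972)·1 + 223/510·1 = 1 ✓
b·c: (-23/60)·(-1/4) + (-27/1972)·29/12 + 223/510·1 = 1/2 ✓
b·c²: (-23/60)·1/16 + (-27/1972)·841/144 + 223/510·1 = 1/3 ✓
b·Ac: (-27/1972)·58/27 + 223/510·100/223 = 1/6 ✓
b·c³: (-23/60)·(-1/64) + (-27/1972)·24389/1728 + 223/510·1 = 1/4 ✓
b·(c∘Ac): (-27/1972)·841/162 + 223/510·100/223 = 1/8 ✓
b·Ac²: (-27/1972)·(-29/54) + 223/510·155/892 = 1/12 ✓
b·A²c: 223/510·85/892 = 1/24 ✓; 4 stages ⇒ order 4.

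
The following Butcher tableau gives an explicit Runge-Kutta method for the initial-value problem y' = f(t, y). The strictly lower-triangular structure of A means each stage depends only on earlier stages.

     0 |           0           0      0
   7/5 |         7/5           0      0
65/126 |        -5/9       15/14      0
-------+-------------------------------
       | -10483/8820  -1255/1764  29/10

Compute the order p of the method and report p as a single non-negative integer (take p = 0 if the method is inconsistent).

2

b = (-10483/8820, -1255/1764, 29/10)
c = (0, 7/5, 65/126)
Ac = (0, 0, 3/2)
Σ b_i: (-10483/8820)·1 + (-1255/1764)·1 + 29/10·1 = 1 ✓
b·c: (-1255/1764)·7/5 + 29/10·65/126 = 1/2 ✓
b·c²: (-1255/1764)·49/25 + 29/10·4225/15876 = -98857/158760 ≠ 1/3 ⇒ order 2.
b·Ac: 29/10·3/2 = 87/20 ≠ 1/6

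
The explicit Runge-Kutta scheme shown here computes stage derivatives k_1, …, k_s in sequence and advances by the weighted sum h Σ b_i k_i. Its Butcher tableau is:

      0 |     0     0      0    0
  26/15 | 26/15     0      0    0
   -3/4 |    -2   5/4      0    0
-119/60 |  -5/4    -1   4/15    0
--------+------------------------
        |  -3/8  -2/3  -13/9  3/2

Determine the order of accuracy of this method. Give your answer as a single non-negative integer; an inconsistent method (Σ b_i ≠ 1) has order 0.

b = (-3/8, -2/3, -13/9, 3/2)
c = (0, 26/15, -3/4, -119/60)
Ac = (0, 0, 13/6, -29/15)
Σ b_i: (-3/8)·1 + (-2/3)·1 + (-13/9)·1 + 3/2·1 = -71/72 ≠ 1 ⇒ order 0.

0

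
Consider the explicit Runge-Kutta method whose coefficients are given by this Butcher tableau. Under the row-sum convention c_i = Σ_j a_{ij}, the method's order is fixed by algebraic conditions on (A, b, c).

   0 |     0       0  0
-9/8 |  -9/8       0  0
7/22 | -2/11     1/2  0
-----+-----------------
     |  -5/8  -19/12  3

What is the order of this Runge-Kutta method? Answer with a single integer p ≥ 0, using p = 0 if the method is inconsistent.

b = (-5/8, -19/12, 3)
c = (0, -9/8, 7/22)
Ac = (0, 0, -9/16)
Σ b_i: (-5/8)·1 + (-19/12)·1 + 3·1 = 19/24 ≠ 1 ⇒ order 0.

0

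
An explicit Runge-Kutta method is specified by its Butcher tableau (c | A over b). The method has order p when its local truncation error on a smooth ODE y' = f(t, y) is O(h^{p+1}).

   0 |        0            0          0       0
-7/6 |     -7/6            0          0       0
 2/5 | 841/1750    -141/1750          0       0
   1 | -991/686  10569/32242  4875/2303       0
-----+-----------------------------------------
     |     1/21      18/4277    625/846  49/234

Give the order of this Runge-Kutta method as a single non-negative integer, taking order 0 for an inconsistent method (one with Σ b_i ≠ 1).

b = (1/21, 18/4277, 625/846, 49/234)
c = (0, -7/6, 2/5, 1)
Ac = (0, 0, 47/500, 13/28)
Σ b_i: 1/21·1 + 18/4277·1 + 625/846·1 + 49/234·1 = 1 ✓
b·c: 18/4277·(-7/6) + 625/846·2/5 + 49/234·1 = 1/2 ✓
b·c²: 18/4277·49/36 + 625/846·4/25 + 49/234·1 = 1/3 ✓
b·Ac: 625/846·47/500 + 49/234·13/28 = 1/6 ✓
b·c³: 18/4277·(-343/216) + 625/846·8/125 + 49/234·1 = 1/4 ✓
b·(c∘Ac): 625/846·47/1250 + 49/234·13/28 = 1/8 ✓
b·Ac²: 625/846·(-329/3000) + 49/234·923/1176 = 1/12 ✓
b·A²c: 49/234·39/196 = 1/24 ✓; 4 stages ⇒ order 4.

4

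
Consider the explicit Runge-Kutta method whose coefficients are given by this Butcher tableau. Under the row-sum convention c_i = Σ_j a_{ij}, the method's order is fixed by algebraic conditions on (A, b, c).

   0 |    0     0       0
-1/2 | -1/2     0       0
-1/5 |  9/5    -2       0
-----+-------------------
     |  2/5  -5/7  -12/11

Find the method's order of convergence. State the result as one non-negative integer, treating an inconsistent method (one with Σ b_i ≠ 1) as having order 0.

0

b = (2/5, -5/7, -12/11)
c = (0, -1/2, -1/5)
Ac = (0, 0, 1)
Σ b_i: 2/5·1 + (-5/7)·1 + (-12/11)·1 = -541/385 ≠ 1 ⇒ order 0.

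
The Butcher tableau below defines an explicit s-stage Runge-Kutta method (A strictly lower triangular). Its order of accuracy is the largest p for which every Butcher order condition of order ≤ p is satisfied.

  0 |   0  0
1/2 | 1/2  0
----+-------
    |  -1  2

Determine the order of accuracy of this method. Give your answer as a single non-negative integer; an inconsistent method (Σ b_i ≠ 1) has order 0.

b = (-1, 2)
c = (0, 1/2)
Σ b_i: (-1)·1 + 2·1 = 1 ✓
b·c: 2·1/2 = 1 ≠ 1/2 ⇒ order 1.

1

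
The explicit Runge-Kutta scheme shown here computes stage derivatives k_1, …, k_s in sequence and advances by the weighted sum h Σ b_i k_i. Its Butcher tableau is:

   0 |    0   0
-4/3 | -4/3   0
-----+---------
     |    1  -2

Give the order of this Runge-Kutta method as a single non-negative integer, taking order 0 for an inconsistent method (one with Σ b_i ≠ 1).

b = (1, -2)
c = (0, -4/3)
Σ b_i: 1·1 + (-2)·1 = -1 ≠ 1 ⇒ order 0.

0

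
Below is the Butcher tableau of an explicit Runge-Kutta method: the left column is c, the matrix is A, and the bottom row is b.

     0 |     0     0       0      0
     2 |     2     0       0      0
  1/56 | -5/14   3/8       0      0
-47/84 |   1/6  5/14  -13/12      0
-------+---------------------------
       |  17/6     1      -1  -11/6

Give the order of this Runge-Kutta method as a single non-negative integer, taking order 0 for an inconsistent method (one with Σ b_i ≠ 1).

b = (17/6, 1, -1, -11/6)
c = (0, 2, 1/56, -47/84)
Ac = (0, 0, 3/4, 467/672)
Σ b_i: 17/6·1 + 1·1 + (-1)·1 + (-11/6)·1 = 1 ✓
b·c: 1·2 + (-1)·1/56 + (-11/6)·(-47/84) = 379/126 ≠ 1/2 ⇒ order 1.

1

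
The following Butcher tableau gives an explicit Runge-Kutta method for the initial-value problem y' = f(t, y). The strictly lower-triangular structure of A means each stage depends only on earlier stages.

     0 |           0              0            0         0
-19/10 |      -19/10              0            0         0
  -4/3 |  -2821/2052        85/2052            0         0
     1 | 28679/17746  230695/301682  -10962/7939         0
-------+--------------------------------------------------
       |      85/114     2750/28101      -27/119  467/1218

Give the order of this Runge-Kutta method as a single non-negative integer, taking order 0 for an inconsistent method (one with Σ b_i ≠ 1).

b = (85/114, 2750/28101, -27/119, 467/1218)
c = (0, -19/10, -4/3, 1)
Ac = (0, 0, -17/216, 725/1868)
Σ b_i: 85/114·1 + 2750/28101·1 + (-27/119)·1 + 467/1218·1 = 1 ✓
b·c: 2750/28101·(-19/10) + (-27/119)·(-4/3) + 467/1218·1 = 1/2 ✓
b·c²: 2750/28101·361/100 + (-27/119)·16/9 + 467/1218·1 = 1/3 ✓
b·Ac: (-27/119)·(-17/216) + 467/1218·725/1868 = 1/6 ✓
b·c³: 2750/28101·(-6859/1000) + (-27/119)·(-64/27) + 467/1218·1 = 1/4 ✓
b·(c∘Ac): (-27/119)·17/162 + 467/1218·725/1868 = 1/8 ✓
b·Ac²: (-27/119)·323/2160 + 467/1218·5713/18680 = 1/12 ✓
b·A²c: 467/1218·203/1868 = 1/24 ✓; 4 stages ⇒ order 4.

4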